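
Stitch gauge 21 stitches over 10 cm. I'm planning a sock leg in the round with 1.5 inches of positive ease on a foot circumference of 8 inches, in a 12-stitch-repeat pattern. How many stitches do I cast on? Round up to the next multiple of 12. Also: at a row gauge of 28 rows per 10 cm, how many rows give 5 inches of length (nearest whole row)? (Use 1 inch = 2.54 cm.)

Cast on 60 stitches; work 36 rows.

Finished = 8 + 1.5 = 9.5 inches.
9.5 inches × 2.54 = 24.13 cm.
21/10 = 2.1 sts per cm; 24.13 × 2.1 = 50.67 sts.
Next multiple of 12 → 60.
5 inches = 12.70 cm; × 2.8 = 35.56 → 36 rows.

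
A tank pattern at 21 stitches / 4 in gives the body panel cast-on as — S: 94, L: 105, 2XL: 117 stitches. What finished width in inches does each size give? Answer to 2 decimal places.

21/4 = 5.25 sts per in.
S: 94 / 5.25 = 17.905 → 17.90 in.
L: 105 / 5.25 = 20.000 → 20.00 in.
2XL: 117 / 5.25 = 22.286 → 22.29 in.

S 17.90 inches; L 20.00 inches; 2XL 22.29 inches.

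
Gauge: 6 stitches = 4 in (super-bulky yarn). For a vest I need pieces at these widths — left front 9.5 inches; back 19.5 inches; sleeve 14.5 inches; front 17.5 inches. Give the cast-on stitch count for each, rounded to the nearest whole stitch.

left front 14; back 29; sleeve 22; front 26.

Rate = 6/4 = 1.5 sts per in.
left front: 9.5 × 1.5 = 14.25 → 14.
back: 19.5 × 1.5 = 29.25 → 29.
sleeve: 14.5 × 1.5 = 21.75 → 22.
front: 17.5 × 1.5 = 26.25 → 26.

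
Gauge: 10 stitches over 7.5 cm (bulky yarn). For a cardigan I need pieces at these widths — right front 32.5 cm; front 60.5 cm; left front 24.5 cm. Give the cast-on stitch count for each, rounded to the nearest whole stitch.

right front 43; front 81; left front 33.

Rate = 10/7.5 = 1.333 sts per cm.
right front: 32.5 × 1.333 = 43.33 → 43.
front: 60.5 × 1.333 = 80.67 → 81.
left front: 24.5 × 1.333 = 32.67 → 33.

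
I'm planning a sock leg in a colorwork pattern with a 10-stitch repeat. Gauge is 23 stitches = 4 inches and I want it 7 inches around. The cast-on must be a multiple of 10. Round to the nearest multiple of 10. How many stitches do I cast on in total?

23 / 4 = 5.75 sts per inch.
7 × 5.75 = 40.25 sts.
Nearest multiple of 10: 40.

CO 40 sts.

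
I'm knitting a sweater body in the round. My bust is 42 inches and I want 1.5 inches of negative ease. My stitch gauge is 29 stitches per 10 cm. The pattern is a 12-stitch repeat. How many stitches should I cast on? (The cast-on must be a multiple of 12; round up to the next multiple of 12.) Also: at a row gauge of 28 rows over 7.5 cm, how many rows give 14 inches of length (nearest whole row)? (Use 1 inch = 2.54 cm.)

Finished = 42 − 1.5 = 40.5 inches.
40.5 inches × 2.54 = 102.87 cm.
29/10 = 2.9 sts per cm; 102.87 × 2.9 = 298.32 sts.
Next multiple of 12 → 300.
14 inches = 35.56 cm; × 3.733 = 132.76 → 133 rows.

Cast on 300 stitches; work 133 rows.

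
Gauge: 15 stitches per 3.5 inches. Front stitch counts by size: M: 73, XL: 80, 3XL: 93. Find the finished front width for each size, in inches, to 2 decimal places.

M 17.03 inches; XL 18.67 inches; 3XL 21.70 inches.

15/3.5 = 4.286 sts per in.
M: 73 / 4.286 = 17.033 → 17.03 in.
XL: 80 / 4.286 = 18.667 → 18.67 in.
3XL: 93 / 4.286 = 21.700 → 21.70 in.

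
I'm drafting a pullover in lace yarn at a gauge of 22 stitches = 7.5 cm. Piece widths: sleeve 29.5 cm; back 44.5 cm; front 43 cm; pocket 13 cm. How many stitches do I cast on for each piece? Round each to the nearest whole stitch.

Rate = 22/7.5 = 2.933 sts per cm.
sleeve: 29.5 × 2.933 = 86.53 → 87.
back: 44.5 × 2.933 = 130.53 → 131.
front: 43 × 2.933 = 126.13 → 126.
pocket: 13 × 2.933 = 38.13 → 38.

sleeve 87; back 131; front 126; pocket 38.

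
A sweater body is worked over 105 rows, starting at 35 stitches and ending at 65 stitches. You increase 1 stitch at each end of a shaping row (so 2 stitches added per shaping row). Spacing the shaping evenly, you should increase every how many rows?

Stitches to add: |65 − 35| = 30.
Shaping rows needed: 30 / 2 = 15.
105 rows / 15 = every 7 rows.

Increase every 7th row.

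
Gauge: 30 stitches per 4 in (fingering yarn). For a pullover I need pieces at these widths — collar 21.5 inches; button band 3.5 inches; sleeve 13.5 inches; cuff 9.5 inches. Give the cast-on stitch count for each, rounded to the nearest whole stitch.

Rate = 30/4 = 7.5 sts per in.
collar: 21.5 × 7.5 = 161.25 → 161.
button band: 3.5 × 7.5 = 26.25 → 26.
sleeve: 13.5 × 7.5 = 101.25 → 101.
cuff: 9.5 × 7.5 = 71.25 → 71.

collar 161; button band 26; sleeve 101; cuff 71.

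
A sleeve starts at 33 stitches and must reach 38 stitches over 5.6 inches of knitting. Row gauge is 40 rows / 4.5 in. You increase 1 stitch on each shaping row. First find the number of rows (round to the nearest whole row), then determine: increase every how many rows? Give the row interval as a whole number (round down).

Rows = 5.6 × 8.889 = 49.8 → 50 rows.
Stitches to add: 5 → 5 shaping rows (at 1 st each).
50 / 5 = 10.00 → every 10 rows.

Increase every 10th row.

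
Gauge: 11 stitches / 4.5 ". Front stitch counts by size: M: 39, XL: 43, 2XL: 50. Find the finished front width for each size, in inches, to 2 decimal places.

M 15.95 inches; XL 17.59 inches; 2XL 20.45 inches.

11/4.5 = 2.444 sts per in.
M: 39 / 2.444 = 15.955 → 15.95 in.
XL: 43 / 2.444 = 17.591 → 17.59 in.
2XL: 50 / 2.444 = 20.455 → 20.45 in.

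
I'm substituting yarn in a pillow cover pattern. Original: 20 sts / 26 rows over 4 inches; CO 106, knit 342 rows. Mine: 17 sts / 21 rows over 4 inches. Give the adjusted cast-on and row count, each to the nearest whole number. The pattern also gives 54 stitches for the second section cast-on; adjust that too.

Stitches: 106 × 17/20 = 90.10 → 90.
Rows: 342 × 21/26 = 276.23 → 276.
second section cast-on: 54 × 17/20 = 45.90 → 46.

Cast on 90 stitches; work 276 rows; second section cast-on 46 stitches.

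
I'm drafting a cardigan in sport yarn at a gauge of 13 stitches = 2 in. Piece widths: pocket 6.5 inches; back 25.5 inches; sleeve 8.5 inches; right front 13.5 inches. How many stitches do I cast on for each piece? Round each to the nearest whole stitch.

Rate = 13/2 = 6.5 sts per in.
pocket: 6.5 × 6.5 = 42.25 → 42.
back: 25.5 × 6.5 = 165.75 → 166.
sleeve: 8.5 × 6.5 = 55.25 → 55.
right front: 13.5 × 6.5 = 87.75 → 88.

pocket 42; back 166; sleeve 55; right front 88.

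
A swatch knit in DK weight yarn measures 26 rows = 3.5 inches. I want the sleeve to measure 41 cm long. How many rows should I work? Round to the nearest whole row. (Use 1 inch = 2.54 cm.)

41 cm = 16.14 in.
26 rows / 3.5 in = 7.429 rows per inch.
16.14 × 7.429 = 119.91 rows.
Round to nearest → 120.

Knit 120 rows.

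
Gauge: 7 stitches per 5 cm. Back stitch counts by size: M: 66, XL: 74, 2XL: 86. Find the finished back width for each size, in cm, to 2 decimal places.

7/5 = 1.4 sts per cm.
M: 66 / 1.4 = 47.143 → 47.14 cm.
XL: 74 / 1.4 = 52.857 → 52.86 cm.
2XL: 86 / 1.4 = 61.429 → 61.43 cm.

M 47.14 cm; XL 52.86 cm; 2XL 61.43 cm.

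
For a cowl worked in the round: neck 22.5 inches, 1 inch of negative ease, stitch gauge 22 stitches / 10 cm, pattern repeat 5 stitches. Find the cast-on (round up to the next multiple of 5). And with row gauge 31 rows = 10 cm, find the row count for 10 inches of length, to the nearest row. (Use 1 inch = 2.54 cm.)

Cast on 125 stitches; work 79 rows.

Finished = 22.5 − 1 = 21.5 inches.
21.5 inches × 2.54 = 54.61 cm.
22/10 = 2.2 sts per cm; 54.61 × 2.2 = 120.14 sts.
Next multiple of 5 → 125.
10 inches = 25.40 cm; × 3.1 = 78.74 → 79 rows.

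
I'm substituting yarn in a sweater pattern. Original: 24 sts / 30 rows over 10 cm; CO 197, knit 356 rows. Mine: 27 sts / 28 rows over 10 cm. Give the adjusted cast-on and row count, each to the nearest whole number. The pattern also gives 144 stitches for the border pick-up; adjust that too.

Stitches: 197 × 27/24 = 221.62 → 222.
Rows: 356 × 28/30 = 332.27 → 332.
border pick-up: 144 × 27/24 = 162.00 → 162.

Cast on 222 stitches; work 332 rows; border pick-up 162 stitches.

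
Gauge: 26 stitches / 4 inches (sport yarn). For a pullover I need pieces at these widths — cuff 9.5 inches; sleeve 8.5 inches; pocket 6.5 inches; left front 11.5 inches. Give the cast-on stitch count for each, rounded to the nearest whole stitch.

Rate = 26/4 = 6.5 sts per in.
cuff: 9.5 × 6.5 = 61.75 → 62.
sleeve: 8.5 × 6.5 = 55.25 → 55.
pocket: 6.5 × 6.5 = 42.25 → 42.
left front: 11.5 × 6.5 = 74.75 → 75.

cuff 62; sleeve 55; pocket 42; left front 75.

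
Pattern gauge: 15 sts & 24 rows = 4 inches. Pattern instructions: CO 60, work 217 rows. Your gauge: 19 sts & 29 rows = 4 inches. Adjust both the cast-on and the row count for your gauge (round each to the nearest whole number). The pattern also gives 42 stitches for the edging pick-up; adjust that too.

Stitches: 60 × 19/15 = 76.00 → 76.
Rows: 217 × 29/24 = 262.21 → 262.
edging pick-up: 42 × 19/15 = 53.20 → 53.

Cast on 76 stitches; work 262 rows; edging pick-up 53 stitches.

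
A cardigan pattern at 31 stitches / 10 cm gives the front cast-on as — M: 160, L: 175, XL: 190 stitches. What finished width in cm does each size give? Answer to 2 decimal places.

M 51.61 cm; L 56.45 cm; XL 61.29 cm.

31/10 = 3.1 sts per cm.
M: 160 / 3.1 = 51.613 → 51.61 cm.
L: 175 / 3.1 = 56.452 → 56.45 cm.
XL: 190 / 3.1 = 61.290 → 61.29 cm.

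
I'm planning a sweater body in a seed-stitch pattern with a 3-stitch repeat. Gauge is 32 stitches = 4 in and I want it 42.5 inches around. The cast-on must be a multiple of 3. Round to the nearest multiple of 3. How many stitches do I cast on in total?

32 / 4 = 8 sts per inch.
42.5 × 8 = 340.00 sts.
Nearest multiple of 3: 339.

Cast on 339 stitches.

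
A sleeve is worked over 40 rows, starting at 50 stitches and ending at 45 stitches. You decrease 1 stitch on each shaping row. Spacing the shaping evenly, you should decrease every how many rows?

Decrease every 8th row.

Stitches to remove: |45 − 50| = 5.
Shaping rows needed: 5 / 1 = 5.
40 rows / 5 = every 8 rows.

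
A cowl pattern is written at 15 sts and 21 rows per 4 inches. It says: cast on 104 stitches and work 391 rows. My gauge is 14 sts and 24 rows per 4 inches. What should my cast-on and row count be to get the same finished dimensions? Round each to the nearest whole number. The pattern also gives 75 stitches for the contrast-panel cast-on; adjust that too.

Stitches: 104 × 14/15 = 97.07 → 97.
Rows: 391 × 24/21 = 446.86 → 447.
contrast-panel cast-on: 75 × 14/15 = 70.00 → 70.

Cast on 97 stitches; work 447 rows; contrast-panel cast-on 70 stitches.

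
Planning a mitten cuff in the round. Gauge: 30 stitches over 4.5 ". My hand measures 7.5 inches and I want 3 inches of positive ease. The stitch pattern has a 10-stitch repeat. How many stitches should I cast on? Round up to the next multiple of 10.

Cast on 70 stitches.

Finished = 7.5 + 3 = 10.5 inches.
30 / 4.5 = 6.667 sts/in.
10.5 × 6.667 = 70.00 sts.
Next multiple of 10: 70.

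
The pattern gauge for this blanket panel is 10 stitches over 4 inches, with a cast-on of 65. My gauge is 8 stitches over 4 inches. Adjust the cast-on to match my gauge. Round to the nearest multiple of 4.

Scale factor = 8 / 10 = 0.800.
65 × 8 / 10 = 52.00 sts.

CO 52 sts.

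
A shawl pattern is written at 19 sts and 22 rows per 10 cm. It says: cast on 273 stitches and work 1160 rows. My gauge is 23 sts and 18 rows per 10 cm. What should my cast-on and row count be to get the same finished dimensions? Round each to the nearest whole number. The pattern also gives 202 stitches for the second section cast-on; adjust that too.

Cast on 330 stitches; work 949 rows; second section cast-on 245 stitches.

Stitches: 273 × 23/19 = 330.47 → 330.
Rows: 1160 × 18/22 = 949.09 → 949.
second section cast-on: 202 × 23/19 = 244.53 → 245.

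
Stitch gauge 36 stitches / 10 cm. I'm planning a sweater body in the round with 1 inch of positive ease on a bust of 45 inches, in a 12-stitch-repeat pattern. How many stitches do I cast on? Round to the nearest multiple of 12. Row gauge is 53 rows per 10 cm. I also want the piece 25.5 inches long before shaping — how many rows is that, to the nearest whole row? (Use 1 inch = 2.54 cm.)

Finished = 45 + 1 = 46 inches.
46 inches × 2.54 = 116.84 cm.
36/10 = 3.6 sts per cm; 116.84 × 3.6 = 420.62 sts.
Nearest multiple of 12 → 420.
25.5 inches = 64.77 cm; × 5.3 = 343.28 → 343 rows.

Cast on 420 stitches; work 343 rows.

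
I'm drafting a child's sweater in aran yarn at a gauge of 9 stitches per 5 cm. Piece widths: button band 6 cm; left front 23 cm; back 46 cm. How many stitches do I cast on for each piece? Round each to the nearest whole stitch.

button band 11; left front 41; back 83.

Rate = 9/5 = 1.8 sts per cm.
button band: 6 × 1.8 = 10.80 → 11.
left front: 23 × 1.8 = 41.40 → 41.
back: 46 × 1.8 = 82.80 → 83.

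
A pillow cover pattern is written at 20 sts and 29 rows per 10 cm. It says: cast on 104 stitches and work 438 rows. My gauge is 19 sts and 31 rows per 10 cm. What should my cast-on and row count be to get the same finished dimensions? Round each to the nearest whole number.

Cast on 99 stitches; work 468 rows.

Stitches: 104 × 19/20 = 98.80 → 99.
Rows: 438 × 31/29 = 468.21 → 468.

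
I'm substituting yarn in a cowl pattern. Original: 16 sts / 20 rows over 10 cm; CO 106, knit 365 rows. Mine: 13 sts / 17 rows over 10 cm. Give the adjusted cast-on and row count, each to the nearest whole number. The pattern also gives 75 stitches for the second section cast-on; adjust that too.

Stitches: 106 × 13/16 = 86.12 → 86.
Rows: 365 × 17/20 = 310.25 → 310.
second section cast-on: 75 × 13/16 = 60.94 → 61.

Cast on 86 stitches; work 310 rows; second section cast-on 61 stitches.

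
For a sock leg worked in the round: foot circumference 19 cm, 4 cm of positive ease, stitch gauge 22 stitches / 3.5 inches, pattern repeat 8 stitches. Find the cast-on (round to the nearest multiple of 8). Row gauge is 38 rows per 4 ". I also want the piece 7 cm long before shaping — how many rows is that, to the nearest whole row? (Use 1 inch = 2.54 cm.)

Finished = 19 + 4 = 23 cm.
23 cm × 1/2.54 = 9.06 inches.
22/3.5 = 6.286 sts per in; 9.06 × 6.286 = 56.92 sts.
Nearest multiple of 8 → 56.
7 cm = 2.76 inches; × 9.5 = 26.18 → 26 rows.

Cast on 56 stitches; work 26 rows.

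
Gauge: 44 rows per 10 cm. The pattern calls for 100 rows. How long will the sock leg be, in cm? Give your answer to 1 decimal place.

44 rows / 10 cm = 4.4 rows per cm.
100 / 4.4 = 22.73 cm.

22.7 cm.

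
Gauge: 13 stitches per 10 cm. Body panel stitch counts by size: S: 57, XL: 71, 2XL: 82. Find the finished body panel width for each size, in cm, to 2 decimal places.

S 43.85 cm; XL 54.62 cm; 2XL 63.08 cm.

13/10 = 1.3 sts per cm.
S: 57 / 1.3 = 43.846 → 43.85 cm.
XL: 71 / 1.3 = 54.615 → 54.62 cm.
2XL: 82 / 1.3 = 63.077 → 63.08 cm.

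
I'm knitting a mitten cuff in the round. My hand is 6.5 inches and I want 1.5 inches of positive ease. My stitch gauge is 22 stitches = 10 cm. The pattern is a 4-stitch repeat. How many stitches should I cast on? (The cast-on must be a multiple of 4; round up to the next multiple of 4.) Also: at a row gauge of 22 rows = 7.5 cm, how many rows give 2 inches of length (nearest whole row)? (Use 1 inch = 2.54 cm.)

Finished = 6.5 + 1.5 = 8 inches.
8 inches × 2.54 = 20.32 cm.
22/10 = 2.2 sts per cm; 20.32 × 2.2 = 44.70 sts.
Next multiple of 4 → 48.
2 inches = 5.08 cm; × 2.933 = 14.90 → 15 rows.

Cast on 48 stitches; work 15 rows.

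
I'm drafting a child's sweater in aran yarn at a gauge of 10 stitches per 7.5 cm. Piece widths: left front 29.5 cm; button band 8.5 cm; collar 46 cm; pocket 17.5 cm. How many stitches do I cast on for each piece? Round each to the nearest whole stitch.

left front 39; button band 11; collar 61; pocket 23.

Rate = 10/7.5 = 1.333 sts per cm.
left front: 29.5 × 1.333 = 39.33 → 39.
button band: 8.5 × 1.333 = 11.33 → 11.
collar: 46 × 1.333 = 61.33 → 61.
pocket: 17.5 × 1.333 = 23.33 → 23.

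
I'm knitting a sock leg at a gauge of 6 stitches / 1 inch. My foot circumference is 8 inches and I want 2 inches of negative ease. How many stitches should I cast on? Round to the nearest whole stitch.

Cast on 36 stitches.

Finished = 8 − 2 = 6 in.
6 / 1 = 6 sts per inch.
6.00 × 6 = 36.00 sts.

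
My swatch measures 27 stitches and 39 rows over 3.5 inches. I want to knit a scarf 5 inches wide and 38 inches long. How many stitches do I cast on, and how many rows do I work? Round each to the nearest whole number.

Cast on 39 stitches and work 423 rows.

Stitch gauge = 27/3.5 = 7.714 sts/in; 5 × 7.714 = 38.57 → 39 sts.
Row gauge = 39/3.5 = 11.143 rows/in; 38 × 11.143 = 423.43 → 423 rows.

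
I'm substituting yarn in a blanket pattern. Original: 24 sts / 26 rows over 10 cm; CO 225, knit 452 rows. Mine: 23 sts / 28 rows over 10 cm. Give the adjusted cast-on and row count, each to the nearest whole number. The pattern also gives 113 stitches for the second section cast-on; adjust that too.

Cast on 216 stitches; work 487 rows; second section cast-on 108 stitches.

Stitches: 225 × 23/24 = 215.62 → 216.
Rows: 452 × 28/26 = 486.77 → 487.
second section cast-on: 113 × 23/24 = 108.29 → 108.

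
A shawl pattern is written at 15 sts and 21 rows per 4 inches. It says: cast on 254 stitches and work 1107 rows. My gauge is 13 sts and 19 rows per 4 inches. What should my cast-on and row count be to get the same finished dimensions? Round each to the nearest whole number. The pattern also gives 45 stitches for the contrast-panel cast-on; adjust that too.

Stitches: 254 × 13/15 = 220.13 → 220.
Rows: 1107 × 19/21 = 1001.57 → 1002.
contrast-panel cast-on: 45 × 13/15 = 39.00 → 39.

Cast on 220 stitches; work 1002 rows; contrast-panel cast-on 39 stitches.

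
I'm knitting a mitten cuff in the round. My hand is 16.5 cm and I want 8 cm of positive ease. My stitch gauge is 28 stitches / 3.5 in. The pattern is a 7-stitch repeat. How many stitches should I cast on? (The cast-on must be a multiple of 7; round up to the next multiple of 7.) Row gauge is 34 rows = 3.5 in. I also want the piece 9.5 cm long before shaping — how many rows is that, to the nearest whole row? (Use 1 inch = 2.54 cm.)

Cast on 84 stitches; work 36 rows.

Finished = 16.5 + 8 = 24.5 cm.
24.5 cm × 1/2.54 = 9.65 inches.
28/3.5 = 8 sts per in; 9.65 × 8 = 77.17 sts.
Next multiple of 7 → 84.
9.5 cm = 3.74 inches; × 9.714 = 36.33 → 36 rows.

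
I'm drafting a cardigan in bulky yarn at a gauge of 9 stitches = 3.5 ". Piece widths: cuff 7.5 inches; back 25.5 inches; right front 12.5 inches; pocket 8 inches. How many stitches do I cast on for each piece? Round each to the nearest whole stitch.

cuff 19; back 66; right front 32; pocket 21.

Rate = 9/3.5 = 2.571 sts per in.
cuff: 7.5 × 2.571 = 19.29 → 19.
back: 25.5 × 2.571 = 65.57 → 66.
right front: 12.5 × 2.571 = 32.14 → 32.
pocket: 8 × 2.571 = 20.57 → 21.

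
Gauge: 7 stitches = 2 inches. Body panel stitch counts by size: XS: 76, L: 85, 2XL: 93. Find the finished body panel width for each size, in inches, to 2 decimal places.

7/2 = 3.5 sts per in.
XS: 76 / 3.5 = 21.714 → 21.71 in.
L: 85 / 3.5 = 24.286 → 24.29 in.
2XL: 93 / 3.5 = 26.571 → 26.57 in.

XS 21.71 inches; L 24.29 inches; 2XL 26.57 inches.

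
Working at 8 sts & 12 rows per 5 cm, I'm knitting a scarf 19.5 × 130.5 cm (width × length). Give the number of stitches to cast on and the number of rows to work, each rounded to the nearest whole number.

Stitch gauge = 8/5 = 1.6 sts/cm; 19.5 × 1.6 = 31.20 → 31 sts.
Row gauge = 12/5 = 2.4 rows/cm; 130.5 × 2.4 = 313.20 → 313 rows.

Cast on 31 stitches and work 313 rows.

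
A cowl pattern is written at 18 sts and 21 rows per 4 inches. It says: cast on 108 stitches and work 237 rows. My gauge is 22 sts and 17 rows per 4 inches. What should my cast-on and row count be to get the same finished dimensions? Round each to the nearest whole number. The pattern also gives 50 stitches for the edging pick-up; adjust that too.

Stitches: 108 × 22/18 = 132.00 → 132.
Rows: 237 × 17/21 = 191.86 → 192.
edging pick-up: 50 × 22/18 = 61.11 → 61.

Cast on 132 stitches; work 192 rows; edging pick-up 61 stitches.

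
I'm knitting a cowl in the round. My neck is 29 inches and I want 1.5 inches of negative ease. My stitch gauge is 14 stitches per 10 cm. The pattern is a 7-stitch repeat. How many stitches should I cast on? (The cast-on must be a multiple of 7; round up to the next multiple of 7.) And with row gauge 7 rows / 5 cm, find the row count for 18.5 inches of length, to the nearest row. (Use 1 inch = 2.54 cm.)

Finished = 29 − 1.5 = 27.5 inches.
27.5 inches × 2.54 = 69.85 cm.
14/10 = 1.4 sts per cm; 69.85 × 1.4 = 97.79 sts.
Next multiple of 7 → 98.
18.5 inches = 46.99 cm; × 1.4 = 65.79 → 66 rows.

Cast on 98 stitches; work 66 rows.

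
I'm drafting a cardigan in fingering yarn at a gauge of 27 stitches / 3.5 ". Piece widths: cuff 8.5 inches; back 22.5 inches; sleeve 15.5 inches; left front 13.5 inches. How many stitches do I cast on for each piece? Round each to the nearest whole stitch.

Rate = 27/3.5 = 7.714 sts per in.
cuff: 8.5 × 7.714 = 65.57 → 66.
back: 22.5 × 7.714 = 173.57 → 174.
sleeve: 15.5 × 7.714 = 119.57 → 120.
left front: 13.5 × 7.714 = 104.14 → 104.

cuff 66; back 174; sleeve 120; left front 104.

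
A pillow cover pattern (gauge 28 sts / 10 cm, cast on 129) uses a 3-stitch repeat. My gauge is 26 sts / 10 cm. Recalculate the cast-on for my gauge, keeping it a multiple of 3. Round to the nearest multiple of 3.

120 stitches.

129 × 26 / 28 = 119.79.
Nearest multiple of 3: 120.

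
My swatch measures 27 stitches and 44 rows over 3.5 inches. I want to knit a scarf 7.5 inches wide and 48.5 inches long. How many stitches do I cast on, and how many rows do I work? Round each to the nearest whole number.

Stitch gauge = 27/3.5 = 7.714 sts/in; 7.5 × 7.714 = 57.86 → 58 sts.
Row gauge = 44/3.5 = 12.571 rows/in; 48.5 × 12.571 = 609.71 → 610 rows.

Cast on 58 stitches and work 610 rows.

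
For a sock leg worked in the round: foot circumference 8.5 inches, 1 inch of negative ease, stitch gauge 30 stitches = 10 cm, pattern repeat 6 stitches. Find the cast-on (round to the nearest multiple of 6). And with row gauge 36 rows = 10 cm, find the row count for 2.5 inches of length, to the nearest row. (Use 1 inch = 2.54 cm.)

Cast on 60 stitches; work 23 rows.

Finished = 8.5 − 1 = 7.5 inches.
7.5 inches × 2.54 = 19.05 cm.
30/10 = 3 sts per cm; 19.05 × 3 = 57.15 sts.
Nearest multiple of 6 → 60.
2.5 inches = 6.35 cm; × 3.6 = 22.86 → 23 rows.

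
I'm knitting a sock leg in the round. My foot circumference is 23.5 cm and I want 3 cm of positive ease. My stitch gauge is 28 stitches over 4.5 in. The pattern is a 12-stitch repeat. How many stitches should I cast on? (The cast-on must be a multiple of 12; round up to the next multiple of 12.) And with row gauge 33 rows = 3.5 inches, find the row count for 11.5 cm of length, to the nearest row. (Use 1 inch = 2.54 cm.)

Cast on 72 stitches; work 43 rows.

Finished = 23.5 + 3 = 26.5 cm.
26.5 cm × 1/2.54 = 10.43 inches.
28/4.5 = 6.222 sts per in; 10.43 × 6.222 = 64.92 sts.
Next multiple of 12 → 72.
11.5 cm = 4.53 inches; × 9.429 = 42.69 → 43 rows.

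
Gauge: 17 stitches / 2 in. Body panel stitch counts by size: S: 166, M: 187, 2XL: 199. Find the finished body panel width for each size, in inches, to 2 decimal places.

17/2 = 8.5 sts per in.
S: 166 / 8.5 = 19.529 → 19.53 in.
M: 187 / 8.5 = 22.000 → 22.00 in.
2XL: 199 / 8.5 = 23.412 → 23.41 in.

S 19.53 inches; M 22.00 inches; 2XL 23.41 inches.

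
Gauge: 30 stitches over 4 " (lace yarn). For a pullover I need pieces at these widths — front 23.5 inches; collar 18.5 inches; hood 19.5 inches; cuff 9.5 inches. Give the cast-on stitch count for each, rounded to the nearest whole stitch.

front 176; collar 139; hood 146; cuff 71.

Rate = 30/4 = 7.5 sts per in.
front: 23.5 × 7.5 = 176.25 → 176.
collar: 18.5 × 7.5 = 138.75 → 139.
hood: 19.5 × 7.5 = 146.25 → 146.
cuff: 9.5 × 7.5 = 71.25 → 71.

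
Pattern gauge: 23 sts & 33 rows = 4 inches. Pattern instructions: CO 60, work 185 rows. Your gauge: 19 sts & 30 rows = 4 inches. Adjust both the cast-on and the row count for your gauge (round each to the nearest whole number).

Stitches: 60 × 19/23 = 49.57 → 50.
Rows: 185 × 30/33 = 168.18 → 168.

Cast on 50 stitches; work 168 rows.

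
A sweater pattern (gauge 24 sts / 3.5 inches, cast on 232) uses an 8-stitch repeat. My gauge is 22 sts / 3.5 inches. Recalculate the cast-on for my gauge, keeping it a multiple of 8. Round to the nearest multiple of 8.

232 × 22 / 24 = 212.67.
Nearest multiple of 8: 216.

216 stitches.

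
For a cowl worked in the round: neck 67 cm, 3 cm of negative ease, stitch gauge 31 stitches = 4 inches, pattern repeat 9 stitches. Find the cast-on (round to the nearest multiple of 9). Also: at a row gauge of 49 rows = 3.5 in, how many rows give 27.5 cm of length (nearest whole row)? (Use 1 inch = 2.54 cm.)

Cast on 198 stitches; work 152 rows.

Finished = 67 − 3 = 64 cm.
64 cm × 1/2.54 = 25.20 inches.
31/4 = 7.75 sts per in; 25.20 × 7.75 = 195.28 sts.
Nearest multiple of 9 → 198.
27.5 cm = 10.83 inches; × 14 = 151.57 → 152 rows.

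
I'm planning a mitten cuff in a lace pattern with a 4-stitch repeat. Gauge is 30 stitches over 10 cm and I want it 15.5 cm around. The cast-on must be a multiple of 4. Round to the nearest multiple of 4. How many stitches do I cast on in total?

30 / 10 = 3 sts per cm.
15.5 × 3 = 46.50 sts.
Nearest multiple of 4: 48.

Cast on 48 stitches.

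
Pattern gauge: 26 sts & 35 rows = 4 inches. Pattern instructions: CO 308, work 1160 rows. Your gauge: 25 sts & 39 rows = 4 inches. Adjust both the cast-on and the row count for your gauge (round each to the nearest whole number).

Cast on 296 stitches; work 1293 rows.

Stitches: 308 × 25/26 = 296.15 → 296.
Rows: 1160 × 39/35 = 1292.57 → 1293.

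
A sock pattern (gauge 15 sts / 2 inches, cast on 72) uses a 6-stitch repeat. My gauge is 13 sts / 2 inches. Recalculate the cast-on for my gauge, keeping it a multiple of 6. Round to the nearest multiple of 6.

72 × 13 / 15 = 62.40.
Nearest multiple of 6: 60.

60 stitches.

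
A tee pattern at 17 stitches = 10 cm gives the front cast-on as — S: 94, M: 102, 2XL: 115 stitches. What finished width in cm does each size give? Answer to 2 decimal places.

S 55.29 cm; M 60.00 cm; 2XL 67.65 cm.

17/10 = 1.7 sts per cm.
S: 94 / 1.7 = 55.294 → 55.29 cm.
M: 102 / 1.7 = 60.000 → 60.00 cm.
2XL: 115 / 1.7 = 67.647 → 67.65 cm.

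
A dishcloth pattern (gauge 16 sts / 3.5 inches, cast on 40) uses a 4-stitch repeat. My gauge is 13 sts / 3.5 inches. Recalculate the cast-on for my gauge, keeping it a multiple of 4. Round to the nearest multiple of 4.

Cast on 32 stitches.

40 × 13 / 16 = 32.50.
Nearest multiple of 4: 32.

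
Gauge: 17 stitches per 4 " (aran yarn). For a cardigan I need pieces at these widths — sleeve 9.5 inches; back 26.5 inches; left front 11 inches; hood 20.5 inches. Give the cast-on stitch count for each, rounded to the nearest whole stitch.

sleeve 40; back 113; left front 47; hood 87.

Rate = 17/4 = 4.25 sts per in.
sleeve: 9.5 × 4.25 = 40.38 → 40.
back: 26.5 × 4.25 = 112.62 → 113.
left front: 11 × 4.25 = 46.75 → 47.
hood: 20.5 × 4.25 = 87.12 → 87.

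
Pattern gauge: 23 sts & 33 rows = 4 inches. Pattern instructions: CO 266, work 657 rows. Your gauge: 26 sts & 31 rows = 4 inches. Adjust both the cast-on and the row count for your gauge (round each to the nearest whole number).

Cast on 301 stitches; work 617 rows.

Stitches: 266 × 26/23 = 300.70 → 301.
Rows: 657 × 31/33 = 617.18 → 617.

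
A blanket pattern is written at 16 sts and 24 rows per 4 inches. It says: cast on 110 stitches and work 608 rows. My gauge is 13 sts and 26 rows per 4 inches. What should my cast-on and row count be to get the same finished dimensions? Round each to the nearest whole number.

Stitches: 110 × 13/16 = 89.38 → 89.
Rows: 608 × 26/24 = 658.67 → 659.

Cast on 89 stitches; work 659 rows.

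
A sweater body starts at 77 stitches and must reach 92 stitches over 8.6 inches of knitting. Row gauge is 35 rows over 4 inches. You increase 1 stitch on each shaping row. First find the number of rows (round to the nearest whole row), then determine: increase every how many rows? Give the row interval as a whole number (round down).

Rows = 8.6 × 8.75 = 75.2 → 75 rows.
Stitches to add: 15 → 15 shaping rows (at 1 st each).
75 / 15 = 5.00 → every 5 rows.

Increase every 5th row.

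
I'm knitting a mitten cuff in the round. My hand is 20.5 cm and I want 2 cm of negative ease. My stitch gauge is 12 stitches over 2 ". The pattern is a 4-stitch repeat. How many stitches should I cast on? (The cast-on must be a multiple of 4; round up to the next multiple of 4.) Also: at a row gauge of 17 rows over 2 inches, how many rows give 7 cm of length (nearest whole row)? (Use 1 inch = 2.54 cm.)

Cast on 44 stitches; work 23 rows.

Finished = 20.5 − 2 = 18.5 cm.
18.5 cm × 1/2.54 = 7.28 inches.
12/2 = 6 sts per in; 7.28 × 6 = 43.70 sts.
Next multiple of 4 → 44.
7 cm = 2.76 inches; × 8.5 = 23.43 → 23 rows.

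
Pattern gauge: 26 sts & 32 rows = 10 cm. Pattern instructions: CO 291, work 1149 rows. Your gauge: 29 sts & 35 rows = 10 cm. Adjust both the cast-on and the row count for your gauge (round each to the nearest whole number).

Cast on 325 stitches; work 1257 rows.

Stitches: 291 × 29/26 = 324.58 → 325.
Rows: 1149 × 35/32 = 1256.72 → 1257.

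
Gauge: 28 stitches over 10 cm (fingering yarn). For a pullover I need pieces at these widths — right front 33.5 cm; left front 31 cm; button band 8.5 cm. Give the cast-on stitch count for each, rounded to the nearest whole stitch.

right front 94; left front 87; button band 24.

Rate = 28/10 = 2.8 sts per cm.
right front: 33.5 × 2.8 = 93.80 → 94.
left front: 31 × 2.8 = 86.80 → 87.
button band: 8.5 × 2.8 = 23.80 → 24.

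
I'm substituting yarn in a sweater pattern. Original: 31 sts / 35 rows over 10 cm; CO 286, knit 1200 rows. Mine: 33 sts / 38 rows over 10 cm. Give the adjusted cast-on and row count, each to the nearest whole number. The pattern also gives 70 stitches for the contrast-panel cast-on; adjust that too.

Cast on 304 stitches; work 1303 rows; contrast-panel cast-on 75 stitches.

Stitches: 286 × 33/31 = 304.45 → 304.
Rows: 1200 × 38/35 = 1302.86 → 1303.
contrast-panel cast-on: 70 × 33/31 = 74.52 → 75.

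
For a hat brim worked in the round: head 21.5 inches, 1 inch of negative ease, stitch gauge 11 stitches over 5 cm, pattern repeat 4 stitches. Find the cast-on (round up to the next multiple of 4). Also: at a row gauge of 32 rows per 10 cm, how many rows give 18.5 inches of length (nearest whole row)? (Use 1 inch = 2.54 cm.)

Finished = 21.5 − 1 = 20.5 inches.
20.5 inches × 2.54 = 52.07 cm.
11/5 = 2.2 sts per cm; 52.07 × 2.2 = 114.55 sts.
Next multiple of 4 → 116.
18.5 inches = 46.99 cm; × 3.2 = 150.37 → 150 rows.

Cast on 116 stitches; work 150 rows.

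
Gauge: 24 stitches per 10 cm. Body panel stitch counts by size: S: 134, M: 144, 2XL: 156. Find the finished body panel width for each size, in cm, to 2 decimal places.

24/10 = 2.4 sts per cm.
S: 134 / 2.4 = 55.833 → 55.83 cm.
M: 144 / 2.4 = 60.000 → 60.00 cm.
2XL: 156 / 2.4 = 65.000 → 65.00 cm.

S 55.83 cm; M 60.00 cm; 2XL 65.00 cm.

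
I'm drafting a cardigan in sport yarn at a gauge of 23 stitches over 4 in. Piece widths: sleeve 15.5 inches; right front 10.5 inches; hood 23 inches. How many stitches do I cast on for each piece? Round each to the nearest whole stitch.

Rate = 23/4 = 5.75 sts per in.
sleeve: 15.5 × 5.75 = 89.12 → 89.
right front: 10.5 × 5.75 = 60.38 → 60.
hood: 23 × 5.75 = 132.25 → 132.

sleeve 89; right front 60; hood 132.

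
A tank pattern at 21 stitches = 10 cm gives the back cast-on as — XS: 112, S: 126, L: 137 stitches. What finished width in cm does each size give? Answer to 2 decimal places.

XS 53.33 cm; S 60.00 cm; L 65.24 cm.

21/10 = 2.1 sts per cm.
XS: 112 / 2.1 = 53.333 → 53.33 cm.
S: 126 / 2.1 = 60.000 → 60.00 cm.
L: 137 / 2.1 = 65.238 → 65.24 cm.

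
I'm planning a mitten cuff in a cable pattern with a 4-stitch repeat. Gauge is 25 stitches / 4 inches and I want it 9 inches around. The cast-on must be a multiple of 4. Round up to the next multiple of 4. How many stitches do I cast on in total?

60 stitches.

25 / 4 = 6.25 sts per inch.
9 × 6.25 = 56.25 sts.
Next multiple of 4: 60.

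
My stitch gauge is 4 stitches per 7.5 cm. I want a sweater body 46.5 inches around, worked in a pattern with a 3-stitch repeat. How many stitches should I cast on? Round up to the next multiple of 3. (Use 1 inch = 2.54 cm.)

CO 63 sts.

46.5 in = 46.5 × 2.54 = 118.11 cm.
4 / 7.5 = 0.533 sts/cm.
118.11 × 0.533 = 62.99 sts.
→ 63.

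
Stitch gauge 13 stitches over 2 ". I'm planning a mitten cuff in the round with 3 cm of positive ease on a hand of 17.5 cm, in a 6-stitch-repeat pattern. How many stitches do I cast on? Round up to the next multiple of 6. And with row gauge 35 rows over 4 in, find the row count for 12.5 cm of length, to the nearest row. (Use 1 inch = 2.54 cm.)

Finished = 17.5 + 3 = 20.5 cm.
20.5 cm × 1/2.54 = 8.07 inches.
13/2 = 6.5 sts per in; 8.07 × 6.5 = 52.46 sts.
Next multiple of 6 → 54.
12.5 cm = 4.92 inches; × 8.75 = 43.06 → 43 rows.

Cast on 54 stitches; work 43 rows.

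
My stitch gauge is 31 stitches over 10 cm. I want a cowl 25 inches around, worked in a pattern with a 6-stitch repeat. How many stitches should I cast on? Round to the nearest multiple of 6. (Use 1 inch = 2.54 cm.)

25 in = 25 × 2.54 = 63.50 cm.
31 / 10 = 3.1 sts/cm.
63.50 × 3.1 = 196.85 sts.
→ 198.

198 stitches.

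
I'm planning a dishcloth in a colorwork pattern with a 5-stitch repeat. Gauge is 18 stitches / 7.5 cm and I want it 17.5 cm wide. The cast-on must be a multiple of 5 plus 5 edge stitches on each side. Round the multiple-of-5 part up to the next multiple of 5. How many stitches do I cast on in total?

18 / 7.5 = 2.4 sts per cm.
17.5 × 2.4 = 42.00 sts.
Less 10 edge sts → 32.00 for the repeat.
Next multiple of 5: 35.
Add back 10 edge sts → 45.

CO 45 sts.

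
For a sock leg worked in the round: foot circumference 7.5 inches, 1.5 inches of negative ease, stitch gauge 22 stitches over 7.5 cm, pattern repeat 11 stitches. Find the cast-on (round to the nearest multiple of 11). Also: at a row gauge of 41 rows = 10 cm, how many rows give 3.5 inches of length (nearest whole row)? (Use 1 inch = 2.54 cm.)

Finished = 7.5 − 1.5 = 6 inches.
6 inches × 2.54 = 15.24 cm.
22/7.5 = 2.933 sts per cm; 15.24 × 2.933 = 44.70 sts.
Nearest multiple of 11 → 44.
3.5 inches = 8.89 cm; × 4.1 = 36.45 → 36 rows.

Cast on 44 stitches; work 36 rows.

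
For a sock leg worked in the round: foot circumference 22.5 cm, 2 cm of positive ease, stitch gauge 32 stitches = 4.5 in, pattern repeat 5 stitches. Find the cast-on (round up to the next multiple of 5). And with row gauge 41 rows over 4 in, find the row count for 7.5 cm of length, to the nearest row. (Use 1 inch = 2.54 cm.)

Cast on 70 stitches; work 30 rows.

Finished = 22.5 + 2 = 24.5 cm.
24.5 cm × 1/2.54 = 9.65 inches.
32/4.5 = 7.111 sts per in; 9.65 × 7.111 = 68.59 sts.
Next multiple of 5 → 70.
7.5 cm = 2.95 inches; × 10.25 = 30.27 → 30 rows.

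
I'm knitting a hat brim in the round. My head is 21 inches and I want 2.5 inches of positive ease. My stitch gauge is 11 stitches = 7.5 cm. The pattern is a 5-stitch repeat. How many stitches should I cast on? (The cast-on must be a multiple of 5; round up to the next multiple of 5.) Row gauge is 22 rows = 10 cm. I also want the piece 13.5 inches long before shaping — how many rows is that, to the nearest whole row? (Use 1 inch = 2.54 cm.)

Cast on 90 stitches; work 75 rows.

Finished = 21 + 2.5 = 23.5 inches.
23.5 inches × 2.54 = 59.69 cm.
11/7.5 = 1.467 sts per cm; 59.69 × 1.467 = 87.55 sts.
Next multiple of 5 → 90.
13.5 inches = 34.29 cm; × 2.2 = 75.44 → 75 rows.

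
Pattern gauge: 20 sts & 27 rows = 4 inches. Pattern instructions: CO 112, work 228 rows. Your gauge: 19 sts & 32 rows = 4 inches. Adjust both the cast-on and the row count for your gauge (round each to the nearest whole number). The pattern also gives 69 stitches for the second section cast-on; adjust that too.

Cast on 106 stitches; work 270 rows; second section cast-on 66 stitches.

Stitches: 112 × 19/20 = 106.40 → 106.
Rows: 228 × 32/27 = 270.22 → 270.
second section cast-on: 69 × 19/20 = 65.55 → 66.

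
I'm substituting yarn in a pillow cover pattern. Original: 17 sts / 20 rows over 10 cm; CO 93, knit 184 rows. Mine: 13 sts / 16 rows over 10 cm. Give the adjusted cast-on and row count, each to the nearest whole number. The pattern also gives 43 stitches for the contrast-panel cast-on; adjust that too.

Cast on 71 stitches; work 147 rows; contrast-panel cast-on 33 stitches.

Stitches: 93 × 13/17 = 71.12 → 71.
Rows: 184 × 16/20 = 147.20 → 147.
contrast-panel cast-on: 43 × 13/17 = 32.88 → 33.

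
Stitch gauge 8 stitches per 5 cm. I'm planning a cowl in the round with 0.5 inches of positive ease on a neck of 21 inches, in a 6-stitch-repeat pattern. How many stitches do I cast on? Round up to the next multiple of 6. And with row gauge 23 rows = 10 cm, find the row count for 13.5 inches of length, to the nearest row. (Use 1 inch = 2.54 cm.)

Finished = 21 + 0.5 = 21.5 inches.
21.5 inches × 2.54 = 54.61 cm.
8/5 = 1.6 sts per cm; 54.61 × 1.6 = 87.38 sts.
Next multiple of 6 → 90.
13.5 inches = 34.29 cm; × 2.3 = 78.87 → 79 rows.

Cast on 90 stitches; work 79 rows.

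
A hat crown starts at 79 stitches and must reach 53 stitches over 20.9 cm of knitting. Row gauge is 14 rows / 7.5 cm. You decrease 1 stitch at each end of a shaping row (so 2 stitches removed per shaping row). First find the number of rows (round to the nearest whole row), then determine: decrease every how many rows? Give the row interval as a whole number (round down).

Rows = 20.9 × 1.867 = 39.0 → 39 rows.
Stitches to remove: 26 → 13 shaping rows (at 2 st each).
39 / 13 = 3.00 → every 3 rows.

Decrease every 3rd row.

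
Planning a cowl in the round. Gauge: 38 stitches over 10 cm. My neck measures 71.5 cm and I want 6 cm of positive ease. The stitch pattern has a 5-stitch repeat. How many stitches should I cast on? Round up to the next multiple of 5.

Finished = 71.5 + 6 = 77.5 cm.
38 / 10 = 3.8 sts/cm.
77.5 × 3.8 = 294.50 sts.
Next multiple of 5: 295.

295 stitches.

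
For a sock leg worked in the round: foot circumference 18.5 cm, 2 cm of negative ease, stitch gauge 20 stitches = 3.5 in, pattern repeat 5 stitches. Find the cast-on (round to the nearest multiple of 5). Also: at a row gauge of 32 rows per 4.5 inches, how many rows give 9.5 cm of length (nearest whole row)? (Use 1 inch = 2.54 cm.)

Cast on 35 stitches; work 27 rows.

Finished = 18.5 − 2 = 16.5 cm.
16.5 cm × 1/2.54 = 6.50 inches.
20/3.5 = 5.714 sts per in; 6.50 × 5.714 = 37.12 sts.
Nearest multiple of 5 → 35.
9.5 cm = 3.74 inches; × 7.111 = 26.60 → 27 rows.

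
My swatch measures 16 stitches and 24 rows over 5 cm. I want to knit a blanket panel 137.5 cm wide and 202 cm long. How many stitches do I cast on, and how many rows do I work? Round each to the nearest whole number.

Cast on 440 stitches and work 970 rows.

Stitch gauge = 16/5 = 3.2 sts/cm; 137.5 × 3.2 = 440.00 → 440 sts.
Row gauge = 24/5 = 4.8 rows/cm; 202 × 4.8 = 969.60 → 970 rows.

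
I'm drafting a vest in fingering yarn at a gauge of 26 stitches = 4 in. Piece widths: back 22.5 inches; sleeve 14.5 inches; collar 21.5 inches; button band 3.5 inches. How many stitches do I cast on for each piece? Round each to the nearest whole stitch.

Rate = 26/4 = 6.5 sts per in.
back: 22.5 × 6.5 = 146.25 → 146.
sleeve: 14.5 × 6.5 = 94.25 → 94.
collar: 21.5 × 6.5 = 139.75 → 140.
button band: 3.5 × 6.5 = 22.75 → 23.

back 146; sleeve 94; collar 140; button band 23.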